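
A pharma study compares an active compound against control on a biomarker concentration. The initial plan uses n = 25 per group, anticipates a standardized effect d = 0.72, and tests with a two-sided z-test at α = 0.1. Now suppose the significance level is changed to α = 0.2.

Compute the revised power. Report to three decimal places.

Power ≈ 0.897

δ = d·√(n/2) = 0.72 × √(25/2) = 2.5456 (unchanged). New critical value: z_{0.1} = 1.282.
Revised power = Φ(δ − 1.282) + Φ(−δ − 1.282) = Φ(1.264) + Φ(-3.827) = 0.8969 + 0.0001 = 0.8970.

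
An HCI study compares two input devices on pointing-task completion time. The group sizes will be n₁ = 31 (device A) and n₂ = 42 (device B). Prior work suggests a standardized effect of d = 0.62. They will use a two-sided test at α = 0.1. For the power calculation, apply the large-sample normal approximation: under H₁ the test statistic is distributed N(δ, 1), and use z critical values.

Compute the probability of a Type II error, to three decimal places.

β ≈ 0.165

Noncentrality parameter: δ = d / √(1/n₁ + 1/n₂) = 0.62 / √(1/31 + 1/42) = 2.6184
Two-sided α = 0.1 → critical value z_{0.05} = 1.645.
Power = Φ(δ − 1.645) + Φ(−δ − 1.645) = Φ(0.974) + Φ(-4.263) = 0.8349 + 0.0000 = 0.8349.
Type II error: β = 1 − power = 1 − 0.8349 = 0.1651.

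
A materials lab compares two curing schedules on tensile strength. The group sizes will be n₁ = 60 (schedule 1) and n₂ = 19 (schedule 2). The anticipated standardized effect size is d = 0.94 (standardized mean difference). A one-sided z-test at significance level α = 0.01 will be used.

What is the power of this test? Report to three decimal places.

Power ≈ 0.893

Noncentrality parameter: δ = d / √(1/n₁ + 1/n₂) = 0.94 / √(1/60 + 1/19) = 3.5708
One-sided α = 0.01 → critical value z_{0.01} = 2.326.
Power = Φ(δ − 2.326) = Φ(1.244) = 0.8933.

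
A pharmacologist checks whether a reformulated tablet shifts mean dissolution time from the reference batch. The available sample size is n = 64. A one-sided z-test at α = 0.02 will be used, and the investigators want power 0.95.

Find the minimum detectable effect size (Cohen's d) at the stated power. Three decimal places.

Need Φ(δ − 2.054) = 0.95, so δ = 2.054 + 1.645 = 3.699.
δ = d·√n ⇒ d = δ/√n = 3.699/√64 = 0.4623.

d ≈ 0.462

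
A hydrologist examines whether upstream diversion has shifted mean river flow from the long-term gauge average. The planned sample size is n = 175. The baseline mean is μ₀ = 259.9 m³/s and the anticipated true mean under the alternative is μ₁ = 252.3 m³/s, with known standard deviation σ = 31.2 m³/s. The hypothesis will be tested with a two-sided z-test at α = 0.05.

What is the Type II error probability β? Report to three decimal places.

Standardized effect: d = |μ₁ − μ₀| / σ = |252.3 − 259.9| / 31.2 = 0.2436
Noncentrality parameter: δ = d·√n = 0.2436 × √175 = 3.2224
Critical value for a two-sided test at α = 0.05: z_{α/2} = 1.960.
Power = Φ(δ − 1.960) + Φ(−δ − 1.960) = Φ(1.262) + Φ(-5.182) = 0.8966 + 0.0000 = 0.8966.
Type II error: β = 1 − power = 1 − 0.8966 = 0.1034.

β ≈ 0.103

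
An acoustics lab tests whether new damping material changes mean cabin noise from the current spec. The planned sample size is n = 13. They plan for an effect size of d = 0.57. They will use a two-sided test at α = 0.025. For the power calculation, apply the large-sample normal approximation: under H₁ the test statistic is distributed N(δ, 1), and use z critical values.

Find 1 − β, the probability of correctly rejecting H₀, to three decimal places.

Noncentrality parameter: δ = d·√n = 0.57 × √13 = 2.0552
Two-sided α = 0.025 → critical value z_{0.0125} = 2.241.
Power = Φ(δ − 2.241) + Φ(−δ − 2.241) = Φ(-0.186) + Φ(-4.297) = 0.4261 + 0.0000 = 0.4261.

Power ≈ 0.426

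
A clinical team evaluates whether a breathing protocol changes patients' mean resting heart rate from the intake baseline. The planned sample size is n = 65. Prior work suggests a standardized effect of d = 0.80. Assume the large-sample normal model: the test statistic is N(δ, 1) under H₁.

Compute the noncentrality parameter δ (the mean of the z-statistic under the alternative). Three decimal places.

δ = d·√n = 0.80 × √65 = 6.4498

δ ≈ 6.450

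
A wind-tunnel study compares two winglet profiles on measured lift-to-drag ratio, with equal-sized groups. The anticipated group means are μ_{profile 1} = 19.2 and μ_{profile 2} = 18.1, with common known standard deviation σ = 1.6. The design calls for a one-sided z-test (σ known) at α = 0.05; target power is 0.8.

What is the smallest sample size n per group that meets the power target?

Standardized effect: d = |μ_{profile 1} − μ_{profile 2}| / σ = |19.2 − 18.1| / 1.6 = 0.6875
Set Φ(δ − 1.645) = 0.8; then δ − 1.645 = Φ⁻¹(0.8) = 0.842, giving δ = 2.486.
δ = d·√(n/2) ⇒ n = 2(δ/d)² = 2 × (2.486 / 0.6875)² = 26.16.
Round up to the next whole unit.

n = 27 per group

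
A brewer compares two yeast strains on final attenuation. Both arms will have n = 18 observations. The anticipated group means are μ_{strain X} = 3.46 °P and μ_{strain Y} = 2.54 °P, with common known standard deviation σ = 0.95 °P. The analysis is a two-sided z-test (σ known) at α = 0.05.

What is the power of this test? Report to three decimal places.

Standardized effect: d = |μ_{strain X} − μ_{strain Y}| / σ = |3.46 − 2.54| / 0.95 = 0.9684
Noncentrality parameter: λ = d·√(n/2) = 0.9684 × √(18/2) = 2.9053
Critical value for a two-sided test at α = 0.05: z_{α/2} = 1.960.
Power = Φ(λ − 1.960) + Φ(−λ − 1.960) = Φ(0.945) + Φ(-4.865) = 0.8277 + 0.0000 = 0.8277.

Power ≈ 0.828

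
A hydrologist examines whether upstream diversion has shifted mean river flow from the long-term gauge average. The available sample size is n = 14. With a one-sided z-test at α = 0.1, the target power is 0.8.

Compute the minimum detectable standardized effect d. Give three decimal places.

d ≈ 0.567

Need Φ(δ − 1.282) = 0.8, so δ = 1.282 + 0.842 = 2.123.
δ = d·√n ⇒ d = δ/√n = 2.123/√14 = 0.5674.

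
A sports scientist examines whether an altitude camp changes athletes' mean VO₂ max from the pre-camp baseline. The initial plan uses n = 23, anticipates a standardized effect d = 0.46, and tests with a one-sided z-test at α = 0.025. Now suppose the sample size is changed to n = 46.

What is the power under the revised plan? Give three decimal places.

With n = 46: δ = d·√n = 0.46 × √46 = 3.1199. Critical value z_{0.025} = 1.960.
Revised power = P(Z > 1.960 − δ) = Φ(1.160) = 0.8770.

Power ≈ 0.877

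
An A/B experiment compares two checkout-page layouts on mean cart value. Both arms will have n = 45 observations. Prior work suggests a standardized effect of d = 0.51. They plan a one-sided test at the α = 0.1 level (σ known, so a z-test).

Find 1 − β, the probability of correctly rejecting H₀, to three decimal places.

Noncentrality parameter: δ = d·√(n/2) = 0.51 × √(45/2) = 2.4191
One-sided α = 0.1 → critical value z_{0.1} = 1.282.
Power = Φ(δ − 1.282) = Φ(1.138) = 0.8724.

Power ≈ 0.872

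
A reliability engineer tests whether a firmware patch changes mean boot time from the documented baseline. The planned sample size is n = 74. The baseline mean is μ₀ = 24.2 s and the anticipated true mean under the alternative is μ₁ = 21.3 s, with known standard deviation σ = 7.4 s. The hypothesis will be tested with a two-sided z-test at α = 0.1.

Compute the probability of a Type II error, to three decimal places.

Standardized effect: d = |μ₁ − μ₀| / σ = |21.3 − 24.2| / 7.4 = 0.3919
Noncentrality parameter: δ = d·√n = 0.3919 × √74 = 3.3712
Critical value for a two-sided test at α = 0.1: z_{α/2} = 1.645.
Power = Φ(δ − 1.645) + Φ(−δ − 1.645) = Φ(1.726) + Φ(-5.016) = 0.9579 + 0.0000 = 0.9579.
Type II error: β = 1 − power = 1 − 0.9579 = 0.0421.

β ≈ 0.042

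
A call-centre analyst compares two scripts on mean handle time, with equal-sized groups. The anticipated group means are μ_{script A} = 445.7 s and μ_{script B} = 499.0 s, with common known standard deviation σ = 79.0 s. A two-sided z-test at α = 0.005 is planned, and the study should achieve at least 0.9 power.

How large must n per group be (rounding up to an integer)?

Standardized effect: d = |μ_{script A} − μ_{script B}| / σ = |445.7 − 499.0| / 79.0 = 0.6747
For power 0.9 need Φ(δ − z_{0.0025}) = 0.9, so δ = z_{0.0025} + z_{0.10} = 2.807 + 1.282 = 4.089.
(Ignoring the negligible lower-tail rejection probability gives the usual closed-form inversion.)
δ = d·√(n/2) ⇒ n = 2(δ/d)² = 2 × (4.089 / 0.6747)² = 73.45.
Round up to the next whole unit.

n = 74 per group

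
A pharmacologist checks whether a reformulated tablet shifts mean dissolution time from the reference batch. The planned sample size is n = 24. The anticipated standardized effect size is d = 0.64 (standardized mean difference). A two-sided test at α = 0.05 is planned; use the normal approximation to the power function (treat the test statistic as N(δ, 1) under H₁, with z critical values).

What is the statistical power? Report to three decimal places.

Power ≈ 0.880

Noncentrality parameter: δ = d·√n = 0.64 × √24 = 3.1353
Two-sided α = 0.05 → critical value z_{0.025} = 1.960.
Power = Φ(δ − 1.960) + Φ(−δ − 1.960) = Φ(1.175) + Φ(-5.095) = 0.8801 + 0.0000 = 0.8801.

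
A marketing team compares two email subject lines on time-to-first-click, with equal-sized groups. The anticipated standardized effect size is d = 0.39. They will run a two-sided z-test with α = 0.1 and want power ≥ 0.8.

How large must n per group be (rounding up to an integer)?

n = 82 per group

Set Φ(δ − 1.645) = 0.8; then δ − 1.645 = Φ⁻¹(0.8) = 0.842, giving δ = 2.486.
(The Φ(−δ − z_{α/2}) term is vanishingly small for δ > 0 and is dropped in the standard sample-size formula.)
δ = d·√(n/2) ⇒ n = 2(δ/d)² = 2 × (2.486 / 0.39)² = 81.30.
Rounding up, n = 82 per group.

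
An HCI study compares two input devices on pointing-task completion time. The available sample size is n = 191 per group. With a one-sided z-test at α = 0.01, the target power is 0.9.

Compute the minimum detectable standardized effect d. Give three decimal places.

d ≈ 0.369

Need Φ(δ − 2.326) = 0.9, so δ = 2.326 + 1.282 = 3.608.
δ = d·√(n/2) ⇒ d = δ/√(n/2) = 3.608/√(191/2) = 0.3692.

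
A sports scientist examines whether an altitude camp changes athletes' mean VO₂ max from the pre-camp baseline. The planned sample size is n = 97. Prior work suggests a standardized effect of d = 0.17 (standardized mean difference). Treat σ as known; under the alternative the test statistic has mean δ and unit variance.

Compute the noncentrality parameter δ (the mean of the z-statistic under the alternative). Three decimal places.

δ ≈ 1.674

δ = d·√n = 0.17 × √97 = 1.6743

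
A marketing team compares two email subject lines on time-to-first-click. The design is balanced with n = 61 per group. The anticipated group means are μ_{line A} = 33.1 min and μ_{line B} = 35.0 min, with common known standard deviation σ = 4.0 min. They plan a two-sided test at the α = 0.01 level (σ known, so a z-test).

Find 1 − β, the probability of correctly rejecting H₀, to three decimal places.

Standardized effect: d = |μ_{line A} − μ_{line B}| / σ = |33.1 − 35.0| / 4.0 = 0.4750
Noncentrality parameter: δ = d·√(n/2) = 0.4750 × √(61/2) = 2.6233
Critical value for a two-sided test at α = 0.01: z_{α/2} = 2.576.
Power = Φ(δ − 2.576) + Φ(−δ − 2.576) = Φ(0.047) + Φ(-5.199) = 0.5189 + 0.0000 = 0.5189.

Power ≈ 0.519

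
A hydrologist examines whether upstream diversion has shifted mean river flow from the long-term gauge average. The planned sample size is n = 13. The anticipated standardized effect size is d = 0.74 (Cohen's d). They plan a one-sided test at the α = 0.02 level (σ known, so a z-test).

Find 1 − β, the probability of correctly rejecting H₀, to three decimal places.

Noncentrality parameter: δ = d·√n = 0.74 × √13 = 2.6681
One-sided α = 0.02 → critical value z_{0.02} = 2.054.
Power = P(Z > 2.054 − δ) = Φ(0.614) = 0.7305.

Power ≈ 0.731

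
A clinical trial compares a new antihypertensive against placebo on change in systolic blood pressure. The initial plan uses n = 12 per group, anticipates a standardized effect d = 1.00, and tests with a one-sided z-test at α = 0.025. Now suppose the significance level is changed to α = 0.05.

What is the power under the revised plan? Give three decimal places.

Power ≈ 0.789

δ = d·√(n/2) = 1.00 × √(12/2) = 2.4495 (unchanged). New critical value: z_{0.05} = 1.645.
Revised power = Φ(δ − 1.645) = Φ(0.805) = 0.7895.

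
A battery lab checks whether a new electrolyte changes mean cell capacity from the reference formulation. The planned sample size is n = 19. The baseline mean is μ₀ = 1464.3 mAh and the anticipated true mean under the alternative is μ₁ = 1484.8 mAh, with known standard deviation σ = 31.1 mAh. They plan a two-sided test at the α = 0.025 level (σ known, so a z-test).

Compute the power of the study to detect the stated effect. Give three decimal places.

Power ≈ 0.736

Standardized effect: d = |μ₁ − μ₀| / σ = |1484.8 − 1464.3| / 31.1 = 0.6592
Noncentrality parameter: δ = d·√n = 0.6592 × √19 = 2.8732
Two-sided α = 0.025 → critical value z_{0.0125} = 2.241.
Power = Φ(δ − 2.241) + Φ(−δ − 2.241) = Φ(0.632) + Φ(-5.115) = 0.7362 + 0.0000 = 0.7363.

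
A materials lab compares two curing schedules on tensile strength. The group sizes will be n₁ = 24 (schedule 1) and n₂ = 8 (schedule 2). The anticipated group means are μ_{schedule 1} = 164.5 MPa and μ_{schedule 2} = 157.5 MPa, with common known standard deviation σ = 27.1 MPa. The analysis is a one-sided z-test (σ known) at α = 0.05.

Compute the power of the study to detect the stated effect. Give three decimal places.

Standardized effect: d = |μ_{schedule 1} − μ_{schedule 2}| / σ = |164.5 − 157.5| / 27.1 = 0.2583
Noncentrality parameter: δ = d / √(1/n₁ + 1/n₂) = 0.2583 / √(1/24 + 1/8) = 0.6327
One-sided α = 0.05 → critical value z_{0.05} = 1.645.
Power = P(Z > 1.645 − δ) = Φ(-1.012) = 0.1557.

Power ≈ 0.156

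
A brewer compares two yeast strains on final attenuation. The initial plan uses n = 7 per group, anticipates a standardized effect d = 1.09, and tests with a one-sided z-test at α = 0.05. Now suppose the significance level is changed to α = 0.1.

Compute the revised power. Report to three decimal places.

δ = d·√(n/2) = 1.09 × √(7/2) = 2.0392 (unchanged). New critical value: z_{0.1} = 1.282.
Revised power = Φ(δ − 1.282) = Φ(0.758) = 0.7757.

Power ≈ 0.776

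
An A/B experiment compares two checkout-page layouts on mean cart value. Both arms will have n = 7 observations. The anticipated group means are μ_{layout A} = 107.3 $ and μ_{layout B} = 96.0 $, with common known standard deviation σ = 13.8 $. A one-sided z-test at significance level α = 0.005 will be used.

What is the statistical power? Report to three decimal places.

Power ≈ 0.148

Standardized effect: d = |μ_{layout A} − μ_{layout B}| / σ = |107.3 − 96.0| / 13.8 = 0.8188
Noncentrality parameter: δ = d·√(n/2) = 0.8188 × √(7/2) = 1.5319
Critical value for a one-sided test at α = 0.005: z_α = 2.576.
Power = P(Z > 2.576 − δ) = Φ(-1.044) = 0.1483.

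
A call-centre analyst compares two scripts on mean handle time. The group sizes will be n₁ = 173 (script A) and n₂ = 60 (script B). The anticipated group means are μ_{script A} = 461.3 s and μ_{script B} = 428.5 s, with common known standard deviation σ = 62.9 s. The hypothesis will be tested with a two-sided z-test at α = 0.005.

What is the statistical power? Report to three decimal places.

Standardized effect: d = |μ_{script A} − μ_{script B}| / σ = |461.3 − 428.5| / 62.9 = 0.5215
Noncentrality parameter: δ = d / √(1/n₁ + 1/n₂) = 0.5215 / √(1/173 + 1/60) = 3.4805
Critical value for a two-sided test at α = 0.005: z_{α/2} = 2.807.
Power = Φ(δ − 2.807) + Φ(−δ − 2.807) = Φ(0.673) + Φ(-6.288) = 0.7497 + 0.0000 = 0.7497.

Power ≈ 0.750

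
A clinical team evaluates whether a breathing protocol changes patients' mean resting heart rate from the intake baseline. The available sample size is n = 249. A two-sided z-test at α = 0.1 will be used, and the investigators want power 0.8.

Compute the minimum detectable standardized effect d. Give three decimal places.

d ≈ 0.158

Need Φ(δ − 1.645) = 0.8, so δ = 1.645 + 0.842 = 2.486.
(Lower-tail contribution to power is negligible for δ > 0.)
δ = d·√n ⇒ d = δ/√n = 2.486/√249 = 0.1576.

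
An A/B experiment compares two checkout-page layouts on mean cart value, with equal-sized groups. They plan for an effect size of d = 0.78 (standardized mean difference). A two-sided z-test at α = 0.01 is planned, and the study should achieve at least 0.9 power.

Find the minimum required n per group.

For power 0.9 need Φ(δ − z_{0.005}) = 0.9, so δ = z_{0.005} + z_{0.10} = 2.576 + 1.282 = 3.857.
(The Φ(−δ − z_{α/2}) term is vanishingly small for δ > 0 and is dropped in the standard sample-size formula.)
δ = d·√(n/2) ⇒ n = 2(δ/d)² = 2 × (3.857 / 0.78)² = 48.91.
Rounding up, n = 49 per group.

n = 49 per group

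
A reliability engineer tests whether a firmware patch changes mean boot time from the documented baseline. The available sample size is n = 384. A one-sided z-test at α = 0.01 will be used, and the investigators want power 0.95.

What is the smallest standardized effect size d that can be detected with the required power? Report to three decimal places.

d ≈ 0.203

Required noncentrality: δ = z_{0.01} + z_{0.05} = 2.326 + 1.645 = 3.971.
δ = d·√n ⇒ d = δ/√n = 3.971/√384 = 0.2027.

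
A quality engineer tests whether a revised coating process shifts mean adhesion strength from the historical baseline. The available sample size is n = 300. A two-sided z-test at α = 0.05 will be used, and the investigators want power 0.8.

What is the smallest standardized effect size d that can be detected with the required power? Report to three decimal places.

Need Φ(δ − 1.960) = 0.8, so δ = 1.960 + 0.842 = 2.802.
(The second rejection-region term Φ(−δ − z_{α/2}) is negligible and dropped.)
δ = d·√n ⇒ d = δ/√n = 2.802/√300 = 0.1617.

d ≈ 0.162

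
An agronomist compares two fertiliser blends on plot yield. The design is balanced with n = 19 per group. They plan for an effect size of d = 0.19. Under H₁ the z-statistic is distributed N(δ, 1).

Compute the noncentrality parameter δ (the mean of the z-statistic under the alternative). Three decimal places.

The noncentrality parameter scales effect size by the design's sample-size factor: δ = d·√(n/2) = 0.19 × √(19/2) = 0.5856

δ ≈ 0.586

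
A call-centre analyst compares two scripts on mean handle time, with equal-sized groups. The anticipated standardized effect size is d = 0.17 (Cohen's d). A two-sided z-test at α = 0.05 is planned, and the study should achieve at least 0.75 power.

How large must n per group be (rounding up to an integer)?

For power 0.75 need Φ(δ − z_{0.025}) = 0.75, so δ = z_{0.025} + z_{0.25} = 1.960 + 0.674 = 2.634.
(The Φ(−δ − z_{α/2}) term is vanishingly small for δ > 0 and is dropped in the standard sample-size formula.)
δ = d·√(n/2) ⇒ n = 2(δ/d)² = 2 × (2.634 / 0.17)² = 480.30.
Round up to the next whole unit.

n = 481 per group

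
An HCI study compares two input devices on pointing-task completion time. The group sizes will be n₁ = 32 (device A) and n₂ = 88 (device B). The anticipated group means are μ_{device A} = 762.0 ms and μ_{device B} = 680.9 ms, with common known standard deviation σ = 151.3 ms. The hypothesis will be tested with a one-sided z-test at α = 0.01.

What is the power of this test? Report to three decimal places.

Power ≈ 0.607

Standardized effect: d = |μ_{device A} − μ_{device B}| / σ = |762.0 − 680.9| / 151.3 = 0.5360
Noncentrality parameter: δ = d / √(1/n₁ + 1/n₂) = 0.5360 / √(1/32 + 1/88) = 2.5966
Critical value for a one-sided test at α = 0.01: z_α = 2.326.
Power = Φ(δ − 2.326) = Φ(0.270) = 0.6065.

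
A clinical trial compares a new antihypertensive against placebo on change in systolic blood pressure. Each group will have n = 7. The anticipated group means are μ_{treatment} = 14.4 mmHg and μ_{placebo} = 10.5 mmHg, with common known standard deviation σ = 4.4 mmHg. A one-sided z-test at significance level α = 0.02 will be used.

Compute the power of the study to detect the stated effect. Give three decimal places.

Power ≈ 0.346

Standardized effect: d = |μ_{treatment} − μ_{placebo}| / σ = |14.4 − 10.5| / 4.4 = 0.8864
Noncentrality parameter: δ = d·√(n/2) = 0.8864 × √(7/2) = 1.6582
Critical value for a one-sided test at α = 0.02: z_α = 2.054.
Power = P(Z > 2.054 − δ) = Φ(-0.396) = 0.3462.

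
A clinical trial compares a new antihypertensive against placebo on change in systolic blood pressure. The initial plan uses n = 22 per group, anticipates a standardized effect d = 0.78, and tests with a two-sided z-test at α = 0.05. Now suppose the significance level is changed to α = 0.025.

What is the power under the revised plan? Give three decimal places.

Power ≈ 0.635

δ = d·√(n/2) = 0.78 × √(22/2) = 2.5870 (unchanged). New critical value: z_{0.0125} = 2.241.
Revised power = Φ(δ − 2.241) + Φ(−δ − 2.241) = Φ(0.346) + Φ(-4.828) = 0.6352 + 0.0000 = 0.6352.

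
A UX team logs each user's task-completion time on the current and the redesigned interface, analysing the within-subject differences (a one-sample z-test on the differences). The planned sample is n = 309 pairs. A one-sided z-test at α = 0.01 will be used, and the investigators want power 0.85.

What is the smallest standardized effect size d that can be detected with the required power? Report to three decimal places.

d ≈ 0.191

Need Φ(δ − 2.326) = 0.85, so δ = 2.326 + 1.036 = 3.363.
δ = d·√n ⇒ d = δ/√n = 3.363/√309 = 0.1913.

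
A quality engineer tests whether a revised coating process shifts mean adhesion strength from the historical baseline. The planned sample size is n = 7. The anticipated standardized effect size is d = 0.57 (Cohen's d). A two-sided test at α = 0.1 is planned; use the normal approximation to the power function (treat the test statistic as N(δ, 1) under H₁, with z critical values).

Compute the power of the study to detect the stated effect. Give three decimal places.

Power ≈ 0.446

Noncentrality parameter: δ = d·√n = 0.57 × √7 = 1.5081
Critical value for a two-sided test at α = 0.1: z_{α/2} = 1.645.
Power = Φ(δ − 1.645) + Φ(−δ − 1.645) = Φ(-0.137) + Φ(-3.153) = 0.4456 + 0.0008 = 0.4464.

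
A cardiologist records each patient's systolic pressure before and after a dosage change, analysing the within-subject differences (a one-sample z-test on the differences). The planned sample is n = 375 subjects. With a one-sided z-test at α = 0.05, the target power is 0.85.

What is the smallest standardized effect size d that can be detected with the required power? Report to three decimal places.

Need Φ(δ − 1.645) = 0.85, so δ = 1.645 + 1.036 = 2.681.
δ = d·√n ⇒ d = δ/√n = 2.681/√375 = 0.1385.

d ≈ 0.138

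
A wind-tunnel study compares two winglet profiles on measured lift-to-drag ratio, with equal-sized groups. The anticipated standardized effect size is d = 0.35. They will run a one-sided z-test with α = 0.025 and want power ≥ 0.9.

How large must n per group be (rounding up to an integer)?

n = 172 per group

For power 0.9 need Φ(δ − z_{0.025}) = 0.9, so δ = z_{0.025} + z_{0.10} = 1.960 + 1.282 = 3.242.
δ = d·√(n/2) ⇒ n = 2(δ/d)² = 2 × (3.242 / 0.35)² = 171.55.
Rounding up, n = 172 per group.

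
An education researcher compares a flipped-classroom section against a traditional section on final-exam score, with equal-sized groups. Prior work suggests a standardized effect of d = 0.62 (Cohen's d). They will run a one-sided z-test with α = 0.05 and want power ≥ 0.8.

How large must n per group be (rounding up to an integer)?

Set Φ(δ − 1.645) = 0.8; then δ − 1.645 = Φ⁻¹(0.8) = 0.842, giving δ = 2.486.
δ = d·√(n/2) ⇒ n = 2(δ/d)² = 2 × (2.486 / 0.62)² = 32.17.
Round up to the next whole unit.

n = 33 per group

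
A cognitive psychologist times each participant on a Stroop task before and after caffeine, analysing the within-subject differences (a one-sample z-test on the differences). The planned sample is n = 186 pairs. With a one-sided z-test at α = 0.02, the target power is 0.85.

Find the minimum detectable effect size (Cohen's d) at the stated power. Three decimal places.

Required noncentrality: δ = z_{0.02} + z_{0.15} = 2.054 + 1.036 = 3.090.
δ = d·√n ⇒ d = δ/√n = 3.090/√186 = 0.2266.

d ≈ 0.227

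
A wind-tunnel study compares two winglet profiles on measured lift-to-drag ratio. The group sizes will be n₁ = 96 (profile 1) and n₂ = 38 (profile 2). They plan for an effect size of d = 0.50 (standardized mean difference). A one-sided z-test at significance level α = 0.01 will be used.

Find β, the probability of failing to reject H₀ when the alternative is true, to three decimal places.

β ≈ 0.389

Noncentrality parameter: δ = d / √(1/n₁ + 1/n₂) = 0.50 / √(1/96 + 1/38) = 2.6088
One-sided α = 0.01 → critical value z_{0.01} = 2.326.
Power = P(Z > 2.326 − δ) = Φ(0.282) = 0.6112.
Type II error: β = 1 − power = 1 − 0.6112 = 0.3888.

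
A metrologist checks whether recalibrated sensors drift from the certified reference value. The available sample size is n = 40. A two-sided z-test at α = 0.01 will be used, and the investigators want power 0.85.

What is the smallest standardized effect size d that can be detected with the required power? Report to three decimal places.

Need Φ(δ − 2.576) = 0.85, so δ = 2.576 + 1.036 = 3.612.
(The second rejection-region term Φ(−δ − z_{α/2}) is negligible and dropped.)
δ = d·√n ⇒ d = δ/√n = 3.612/√40 = 0.5711.

d ≈ 0.571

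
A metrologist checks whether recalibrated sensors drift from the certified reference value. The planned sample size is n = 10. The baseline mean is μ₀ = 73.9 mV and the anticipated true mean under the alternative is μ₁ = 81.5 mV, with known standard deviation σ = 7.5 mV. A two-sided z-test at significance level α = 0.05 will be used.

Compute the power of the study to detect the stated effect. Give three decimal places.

Standardized effect: d = |μ₁ − μ₀| / σ = |81.5 − 73.9| / 7.5 = 1.0133
Noncentrality parameter: δ = d·√n = 1.0133 × √10 = 3.2044
Two-sided α = 0.05 → critical value z_{0.025} = 1.960.
Power = Φ(δ − 1.960) + Φ(−δ − 1.960) = Φ(1.244) + Φ(-5.164) = 0.8933 + 0.0000 = 0.8933.

Power ≈ 0.893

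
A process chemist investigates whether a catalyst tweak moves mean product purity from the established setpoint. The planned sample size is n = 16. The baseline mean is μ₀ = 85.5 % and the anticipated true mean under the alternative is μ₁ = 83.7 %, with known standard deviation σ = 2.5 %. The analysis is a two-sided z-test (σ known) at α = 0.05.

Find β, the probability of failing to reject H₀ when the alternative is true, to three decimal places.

Standardized effect: d = |μ₁ − μ₀| / σ = |83.7 − 85.5| / 2.5 = 0.7200
Noncentrality parameter: δ = d·√n = 0.7200 × √16 = 2.8800
Two-sided α = 0.05 → critical value z_{0.025} = 1.960.
Power = Φ(δ − 1.960) + Φ(−δ − 1.960) = Φ(0.920) + Φ(-4.840) = 0.8212 + 0.0000 = 0.8212.
Type II error: β = 1 − power = 1 − 0.8212 = 0.1788.

β ≈ 0.179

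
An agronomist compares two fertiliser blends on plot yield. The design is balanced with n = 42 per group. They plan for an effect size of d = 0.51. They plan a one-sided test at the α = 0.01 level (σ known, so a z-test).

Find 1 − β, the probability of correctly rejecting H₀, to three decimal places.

Noncentrality parameter: δ = d·√(n/2) = 0.51 × √(42/2) = 2.3371
Critical value for a one-sided test at α = 0.01: z_α = 2.326.
Power = P(Z > 2.326 − δ) = Φ(0.011) = 0.5043.

Power ≈ 0.504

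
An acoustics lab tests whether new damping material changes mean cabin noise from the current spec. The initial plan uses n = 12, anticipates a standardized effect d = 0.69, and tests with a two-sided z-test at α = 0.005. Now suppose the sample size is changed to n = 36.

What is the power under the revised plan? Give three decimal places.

With n = 36: δ = d·√n = 0.69 × √36 = 4.1400. Critical value z_{0.0025} = 2.807.
Revised power = Φ(δ − 2.807) + Φ(−δ − 2.807) = Φ(1.333) + Φ(-6.947) = 0.9087 + 0.0000 = 0.9087.

Power ≈ 0.909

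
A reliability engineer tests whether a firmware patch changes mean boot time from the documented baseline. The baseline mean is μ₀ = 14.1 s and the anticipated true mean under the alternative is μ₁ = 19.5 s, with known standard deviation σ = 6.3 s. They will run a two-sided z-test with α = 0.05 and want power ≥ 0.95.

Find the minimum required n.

Standardized effect: d = |μ₁ − μ₀| / σ = |19.5 − 14.1| / 6.3 = 0.8571
For power 0.95 need Φ(δ − z_{0.025}) = 0.95, so δ = z_{0.025} + z_{0.05} = 1.960 + 1.645 = 3.605.
(Ignoring the negligible lower-tail rejection probability gives the usual closed-form inversion.)
δ = d·√n ⇒ n = (δ/d)² = (3.605 / 0.8571)² = 17.69.
Rounding up, n = 18.

n = 18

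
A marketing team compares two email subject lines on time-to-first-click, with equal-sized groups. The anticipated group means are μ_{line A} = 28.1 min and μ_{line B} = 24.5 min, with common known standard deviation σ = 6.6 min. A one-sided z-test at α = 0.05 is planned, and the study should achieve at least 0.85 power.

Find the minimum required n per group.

n = 49 per group

Standardized effect: d = |μ_{line A} − μ_{line B}| / σ = |28.1 − 24.5| / 6.6 = 0.5455
For power 0.85 need Φ(δ − z_{0.05}) = 0.85, so δ = z_{0.05} + z_{0.15} = 1.645 + 1.036 = 2.681.
δ = d·√(n/2) ⇒ n = 2(δ/d)² = 2 × (2.681 / 0.5455)² = 48.33.
Round up to the next whole unit.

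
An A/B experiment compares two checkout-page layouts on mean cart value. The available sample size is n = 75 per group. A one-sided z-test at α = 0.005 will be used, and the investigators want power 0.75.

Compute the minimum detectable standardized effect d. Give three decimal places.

d ≈ 0.531

Need Φ(δ − 2.576) = 0.75, so δ = 2.576 + 0.674 = 3.250.
δ = d·√(n/2) ⇒ d = δ/√(n/2) = 3.250/√(75/2) = 0.5308.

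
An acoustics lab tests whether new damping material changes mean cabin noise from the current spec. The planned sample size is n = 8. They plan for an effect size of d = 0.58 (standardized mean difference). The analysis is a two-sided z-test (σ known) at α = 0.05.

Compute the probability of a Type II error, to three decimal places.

β ≈ 0.625

Noncentrality parameter: δ = d·√n = 0.58 × √8 = 1.6405
Critical value for a two-sided test at α = 0.05: z_{α/2} = 1.960.
Power = Φ(δ − 1.960) + Φ(−δ − 1.960) = Φ(-0.319) + Φ(-3.600) = 0.3747 + 0.0002 = 0.3748.
Type II error: β = 1 − power = 1 − 0.3748 = 0.6252.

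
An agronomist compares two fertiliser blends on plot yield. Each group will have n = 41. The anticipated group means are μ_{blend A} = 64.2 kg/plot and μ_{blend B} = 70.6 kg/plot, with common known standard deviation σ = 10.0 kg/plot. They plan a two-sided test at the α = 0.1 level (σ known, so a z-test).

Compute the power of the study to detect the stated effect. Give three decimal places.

Power ≈ 0.895

Standardized effect: d = |μ_{blend A} − μ_{blend B}| / σ = |64.2 − 70.6| / 10.0 = 0.6400
Noncentrality parameter: δ = d·√(n/2) = 0.6400 × √(41/2) = 2.8977
Two-sided α = 0.1 → critical value z_{0.05} = 1.645.
Power = Φ(δ − 1.645) + Φ(−δ − 1.645) = Φ(1.253) + Φ(-4.543) = 0.8949 + 0.0000 = 0.8949.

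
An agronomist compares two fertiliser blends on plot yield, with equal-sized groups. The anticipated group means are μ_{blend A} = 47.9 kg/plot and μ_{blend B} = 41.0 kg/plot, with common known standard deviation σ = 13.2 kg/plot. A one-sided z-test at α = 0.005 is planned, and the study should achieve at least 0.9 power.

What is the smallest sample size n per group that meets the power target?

n = 109 per group

Standardized effect: d = |μ_{blend A} − μ_{blend B}| / σ = |47.9 − 41.0| / 13.2 = 0.5227
Set Φ(δ − 2.576) = 0.9; then δ − 2.576 = Φ⁻¹(0.9) = 1.282, giving δ = 3.857.
δ = d·√(n/2) ⇒ n = 2(δ/d)² = 2 × (3.857 / 0.5227)² = 108.91.
Rounding up, n = 109 per group.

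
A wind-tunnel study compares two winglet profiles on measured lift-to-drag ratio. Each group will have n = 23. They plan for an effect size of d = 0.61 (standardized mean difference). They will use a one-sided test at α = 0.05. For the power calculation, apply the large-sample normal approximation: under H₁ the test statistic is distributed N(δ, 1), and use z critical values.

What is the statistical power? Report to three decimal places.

Power ≈ 0.664

Noncentrality parameter: δ = d·√(n/2) = 0.61 × √(23/2) = 2.0686
Critical value for a one-sided test at α = 0.05: z_α = 1.645.
Power = P(Z > 1.645 − δ) = Φ(0.424) = 0.6641.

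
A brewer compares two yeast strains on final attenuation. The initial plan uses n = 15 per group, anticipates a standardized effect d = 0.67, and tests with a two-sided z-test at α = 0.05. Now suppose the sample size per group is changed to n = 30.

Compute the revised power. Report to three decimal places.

Power ≈ 0.737

With n = 30 per group: δ = d·√(n/2) = 0.67 × √(30/2) = 2.5949. Critical value z_{0.025} = 1.960.
Revised power = Φ(δ − 1.960) + Φ(−δ − 1.960) = Φ(0.635) + Φ(-4.555) = 0.7373 + 0.0000 = 0.7373.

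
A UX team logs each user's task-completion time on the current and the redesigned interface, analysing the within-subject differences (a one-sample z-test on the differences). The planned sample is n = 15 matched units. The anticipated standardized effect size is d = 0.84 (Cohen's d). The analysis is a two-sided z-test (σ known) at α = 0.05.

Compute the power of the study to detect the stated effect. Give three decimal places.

Noncentrality parameter: λ = d·√n = 0.84 × √15 = 3.2533
Critical value for a two-sided test at α = 0.05: z_{α/2} = 1.960.
Power = Φ(λ − 1.960) + Φ(−λ − 1.960) = Φ(1.293) + Φ(-5.213) = 0.9021 + 0.0000 = 0.9021.

Power ≈ 0.902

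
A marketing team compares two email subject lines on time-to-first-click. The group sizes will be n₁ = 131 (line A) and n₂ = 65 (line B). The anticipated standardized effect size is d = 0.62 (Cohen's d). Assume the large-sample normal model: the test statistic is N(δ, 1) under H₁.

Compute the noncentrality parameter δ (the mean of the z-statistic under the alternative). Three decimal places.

δ ≈ 4.087

The noncentrality parameter scales effect size by the design's sample-size factor: δ = d / √(1/n₁ + 1/n₂) = 0.62 / √(1/131 + 1/65) = 4.0865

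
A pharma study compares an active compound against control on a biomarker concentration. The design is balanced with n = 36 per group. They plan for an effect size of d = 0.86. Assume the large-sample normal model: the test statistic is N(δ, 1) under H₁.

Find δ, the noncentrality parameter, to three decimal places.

δ ≈ 3.649

δ = d·√(n/2) = 0.86 × √(36/2) = 3.6487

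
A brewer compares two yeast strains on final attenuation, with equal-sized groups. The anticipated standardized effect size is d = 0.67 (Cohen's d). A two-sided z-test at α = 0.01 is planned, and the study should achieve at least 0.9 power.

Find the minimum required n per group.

n = 67 per group

For power 0.9 need Φ(δ − z_{0.005}) = 0.9, so δ = z_{0.005} + z_{0.10} = 2.576 + 1.282 = 3.857.
(For δ > 0 the lower-tail rejection region contributes negligibly to power, so the one-term inversion is standard.)
δ = d·√(n/2) ⇒ n = 2(δ/d)² = 2 × (3.857 / 0.67)² = 66.29.
Round up to the next whole unit.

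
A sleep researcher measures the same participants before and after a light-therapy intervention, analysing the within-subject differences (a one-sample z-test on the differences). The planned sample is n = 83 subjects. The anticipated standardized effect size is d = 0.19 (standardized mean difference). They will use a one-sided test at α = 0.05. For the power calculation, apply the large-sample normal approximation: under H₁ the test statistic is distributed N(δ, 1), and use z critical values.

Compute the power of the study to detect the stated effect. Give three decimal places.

Power ≈ 0.534

Noncentrality parameter: δ = d·√n = 0.19 × √83 = 1.7310
Critical value for a one-sided test at α = 0.05: z_α = 1.645.
Power = P(Z > 1.645 − δ) = Φ(0.086) = 0.5343.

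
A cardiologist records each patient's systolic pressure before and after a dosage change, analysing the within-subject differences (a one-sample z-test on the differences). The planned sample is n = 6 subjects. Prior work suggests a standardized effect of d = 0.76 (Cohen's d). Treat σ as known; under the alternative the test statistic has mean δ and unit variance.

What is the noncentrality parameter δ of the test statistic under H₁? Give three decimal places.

The noncentrality parameter scales effect size by the design's sample-size factor: δ = d·√n = 0.76 × √6 = 1.8616

δ ≈ 1.862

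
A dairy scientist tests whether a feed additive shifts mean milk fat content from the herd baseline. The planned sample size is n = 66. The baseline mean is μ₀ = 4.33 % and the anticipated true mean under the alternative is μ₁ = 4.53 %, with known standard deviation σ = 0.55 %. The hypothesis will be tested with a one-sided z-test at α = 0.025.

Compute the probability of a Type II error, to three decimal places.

β ≈ 0.160

Standardized effect: d = |μ₁ − μ₀| / σ = |4.53 − 4.33| / 0.55 = 0.3636
Noncentrality parameter: δ = d·√n = 0.3636 × √66 = 2.9542
Critical value for a one-sided test at α = 0.025: z_α = 1.960.
Power = P(Z > 1.960 − δ) = Φ(0.994) = 0.8399.
Type II error: β = 1 − power = 1 − 0.8399 = 0.1601.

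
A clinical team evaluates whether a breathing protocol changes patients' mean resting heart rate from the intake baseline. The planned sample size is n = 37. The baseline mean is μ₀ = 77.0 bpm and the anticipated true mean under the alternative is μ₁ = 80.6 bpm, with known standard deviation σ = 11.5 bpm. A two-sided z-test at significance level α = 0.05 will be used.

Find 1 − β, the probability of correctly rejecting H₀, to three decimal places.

Standardized effect: d = |μ₁ − μ₀| / σ = |80.6 − 77.0| / 11.5 = 0.3130
Noncentrality parameter: δ = d·√n = 0.3130 × √37 = 1.9042
Two-sided α = 0.05 → critical value z_{0.025} = 1.960.
Power = Φ(δ − 1.960) + Φ(−δ − 1.960) = Φ(-0.056) + Φ(-3.864) = 0.4778 + 0.0001 = 0.4778.

Power ≈ 0.478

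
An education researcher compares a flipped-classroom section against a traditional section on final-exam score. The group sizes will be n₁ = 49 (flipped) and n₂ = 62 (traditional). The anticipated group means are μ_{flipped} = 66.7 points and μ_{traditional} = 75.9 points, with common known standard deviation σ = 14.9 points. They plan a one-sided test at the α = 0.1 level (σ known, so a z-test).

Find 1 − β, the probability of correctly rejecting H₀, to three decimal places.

Power ≈ 0.974

Standardized effect: d = |μ_{flipped} − μ_{traditional}| / σ = |66.7 − 75.9| / 14.9 = 0.6174
Noncentrality parameter: δ = d / √(1/n₁ + 1/n₂) = 0.6174 / √(1/49 + 1/62) = 3.2302
One-sided α = 0.1 → critical value z_{0.1} = 1.282.
Power = P(Z > 1.282 − δ) = Φ(1.949) = 0.9743.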